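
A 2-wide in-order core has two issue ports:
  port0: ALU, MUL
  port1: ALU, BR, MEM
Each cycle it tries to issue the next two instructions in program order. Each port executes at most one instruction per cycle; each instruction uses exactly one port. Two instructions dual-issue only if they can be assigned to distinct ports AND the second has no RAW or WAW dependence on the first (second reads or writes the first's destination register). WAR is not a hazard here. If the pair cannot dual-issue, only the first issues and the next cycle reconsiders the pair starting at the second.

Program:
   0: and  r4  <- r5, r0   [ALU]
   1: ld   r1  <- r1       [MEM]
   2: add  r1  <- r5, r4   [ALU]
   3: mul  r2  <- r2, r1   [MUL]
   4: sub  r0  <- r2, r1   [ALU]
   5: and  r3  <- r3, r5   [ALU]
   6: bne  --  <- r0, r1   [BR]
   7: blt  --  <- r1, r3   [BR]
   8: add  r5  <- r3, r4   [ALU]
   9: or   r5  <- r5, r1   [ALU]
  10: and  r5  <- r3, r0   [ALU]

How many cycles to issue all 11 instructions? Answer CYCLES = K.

CYCLES = 8

t=0 i0/i1:and/ld ; pair
t=1 i2:add ; RAW r1
t=2 i3:mul ; RAW r2
t=3 i4/i5:sub/and ; pair
t=4 i6:bne ; no-port BR/BR
t=5 i7/i8:blt/add ; pair
t=6 i9:or ; WAW r5
t=7 i10:and ; tail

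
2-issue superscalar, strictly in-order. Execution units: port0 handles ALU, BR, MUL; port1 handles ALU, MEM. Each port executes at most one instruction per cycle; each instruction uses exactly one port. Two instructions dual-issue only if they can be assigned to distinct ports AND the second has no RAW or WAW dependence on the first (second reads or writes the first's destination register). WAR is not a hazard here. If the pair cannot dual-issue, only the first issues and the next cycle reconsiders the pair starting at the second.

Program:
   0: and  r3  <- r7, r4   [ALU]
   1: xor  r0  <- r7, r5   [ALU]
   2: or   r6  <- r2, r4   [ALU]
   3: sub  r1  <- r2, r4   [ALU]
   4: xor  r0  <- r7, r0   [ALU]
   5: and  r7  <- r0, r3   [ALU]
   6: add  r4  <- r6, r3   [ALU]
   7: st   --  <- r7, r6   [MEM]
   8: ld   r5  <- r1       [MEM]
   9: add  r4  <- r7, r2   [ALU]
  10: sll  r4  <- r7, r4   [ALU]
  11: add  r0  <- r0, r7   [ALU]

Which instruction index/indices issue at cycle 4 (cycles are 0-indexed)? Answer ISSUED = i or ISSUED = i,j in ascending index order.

ISSUED = 7

[0] i0,i1  and/xor  -- 2-wide
[1] i2,i3  or/sub  -- 2-wide
[2] i4  xor  -- RAW r0
[3] i5,i6  and/add  -- 2-wide
[4] i7  st  -- no-port MEM/MEM
[5] i8,i9  ld/add  -- 2-wide
[6] i10,i11  sll/add  -- 2-wide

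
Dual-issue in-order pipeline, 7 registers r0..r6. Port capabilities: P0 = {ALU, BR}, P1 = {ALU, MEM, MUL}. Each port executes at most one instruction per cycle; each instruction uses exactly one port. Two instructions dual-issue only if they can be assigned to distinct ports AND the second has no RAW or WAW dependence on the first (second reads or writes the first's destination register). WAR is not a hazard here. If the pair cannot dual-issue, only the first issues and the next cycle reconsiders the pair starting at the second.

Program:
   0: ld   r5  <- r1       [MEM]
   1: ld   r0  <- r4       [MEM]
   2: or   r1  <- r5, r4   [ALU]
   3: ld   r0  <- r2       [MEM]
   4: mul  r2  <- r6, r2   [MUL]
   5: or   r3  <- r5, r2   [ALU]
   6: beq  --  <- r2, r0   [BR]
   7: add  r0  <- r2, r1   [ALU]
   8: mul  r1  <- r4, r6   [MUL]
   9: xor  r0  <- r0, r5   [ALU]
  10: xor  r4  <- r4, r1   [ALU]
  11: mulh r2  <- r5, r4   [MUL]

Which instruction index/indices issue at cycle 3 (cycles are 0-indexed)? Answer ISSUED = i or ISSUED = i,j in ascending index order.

ISSUED = 4

t=0 i0:ld.MEM ; no-port MEM/MEM
t=1 i1/i2:ld.MEM+or.ALU ; pair
t=2 i3:ld.MEM ; no-port MEM/MUL
t=3 i4:mul.MUL ; RAW r2
t=4 i5/i6:or.ALU+beq.BR ; pair
t=5 i7/i8:add.ALU+mul.MUL ; pair
t=6 i9/i10:xor.ALU+xor.ALU ; pair
t=7 i11:mulh.MUL ; tail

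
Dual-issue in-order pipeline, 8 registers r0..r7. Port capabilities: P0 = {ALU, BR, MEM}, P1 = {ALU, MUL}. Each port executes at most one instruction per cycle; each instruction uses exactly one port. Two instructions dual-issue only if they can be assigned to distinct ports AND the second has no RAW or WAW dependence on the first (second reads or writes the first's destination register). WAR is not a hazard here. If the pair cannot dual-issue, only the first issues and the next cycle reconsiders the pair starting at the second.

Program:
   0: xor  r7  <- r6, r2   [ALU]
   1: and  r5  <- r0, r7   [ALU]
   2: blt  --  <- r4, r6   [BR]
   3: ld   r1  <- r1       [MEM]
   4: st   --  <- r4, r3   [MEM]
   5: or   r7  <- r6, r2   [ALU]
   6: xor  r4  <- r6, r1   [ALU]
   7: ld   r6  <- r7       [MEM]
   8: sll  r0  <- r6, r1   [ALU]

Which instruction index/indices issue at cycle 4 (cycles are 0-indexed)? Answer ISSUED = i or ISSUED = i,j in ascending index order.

[0] i0  xor.ALU  -- RAW r7
[1] i1&i2  and.ALU/blt.BR  -- 2-wide
[2] i3  ld.MEM  -- no-port MEM/MEM
[3] i4&i5  st.MEM/or.ALU  -- 2-wide
[4] i6&i7  xor.ALU/ld.MEM  -- 2-wide
[5] i8  sll.ALU  -- tail

ISSUED = 6,7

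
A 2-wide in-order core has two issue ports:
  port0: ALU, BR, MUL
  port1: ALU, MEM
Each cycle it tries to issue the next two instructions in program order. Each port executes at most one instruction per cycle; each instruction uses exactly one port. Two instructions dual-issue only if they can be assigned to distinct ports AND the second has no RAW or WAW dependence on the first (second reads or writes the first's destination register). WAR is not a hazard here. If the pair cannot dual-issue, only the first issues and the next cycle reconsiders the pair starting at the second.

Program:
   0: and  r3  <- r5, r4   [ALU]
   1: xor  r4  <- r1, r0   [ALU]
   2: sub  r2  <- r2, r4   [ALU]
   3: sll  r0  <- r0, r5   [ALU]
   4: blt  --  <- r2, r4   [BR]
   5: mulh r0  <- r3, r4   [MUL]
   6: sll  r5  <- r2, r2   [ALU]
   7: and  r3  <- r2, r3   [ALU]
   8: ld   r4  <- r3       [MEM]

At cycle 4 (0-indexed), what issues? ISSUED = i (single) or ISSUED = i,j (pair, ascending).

ISSUED = 7

t=0 i0&i1:and.ALU xor.ALU ; 2-wide
t=1 i2&i3:sub.ALU sll.ALU ; 2-wide
t=2 i4:blt.BR ; no-port BR/MUL
t=3 i5&i6:mulh.MUL sll.ALU ; 2-wide
t=4 i7:and.ALU ; RAW r3
t=5 i8:ld.MEM ; tail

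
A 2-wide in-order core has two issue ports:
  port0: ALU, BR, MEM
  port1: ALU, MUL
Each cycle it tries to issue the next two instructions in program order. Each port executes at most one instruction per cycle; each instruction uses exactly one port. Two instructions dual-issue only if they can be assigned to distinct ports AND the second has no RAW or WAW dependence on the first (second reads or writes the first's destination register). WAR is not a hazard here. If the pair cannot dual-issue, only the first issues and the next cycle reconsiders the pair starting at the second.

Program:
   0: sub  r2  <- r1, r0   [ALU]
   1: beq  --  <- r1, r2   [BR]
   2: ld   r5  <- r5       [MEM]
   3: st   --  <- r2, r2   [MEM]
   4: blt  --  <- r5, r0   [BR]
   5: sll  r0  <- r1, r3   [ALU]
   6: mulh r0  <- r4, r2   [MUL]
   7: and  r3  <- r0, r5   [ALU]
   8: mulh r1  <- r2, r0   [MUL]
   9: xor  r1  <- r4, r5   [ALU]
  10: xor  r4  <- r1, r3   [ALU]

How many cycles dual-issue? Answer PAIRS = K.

[0] i0  sub.ALU  -- RAW r2
[1] i1  beq.BR  -- no-port BR/MEM
[2] i2  ld.MEM  -- no-port MEM/MEM
[3] i3  st.MEM  -- no-port MEM/BR
[4] i4&i5  blt.BR/sll.ALU  -- pair
[5] i6  mulh.MUL  -- RAW r0
[6] i7&i8  and.ALU/mulh.MUL  -- pair
[7] i9  xor.ALU  -- RAW r1
[8] i10  xor.ALU  -- tail

PAIRS = 2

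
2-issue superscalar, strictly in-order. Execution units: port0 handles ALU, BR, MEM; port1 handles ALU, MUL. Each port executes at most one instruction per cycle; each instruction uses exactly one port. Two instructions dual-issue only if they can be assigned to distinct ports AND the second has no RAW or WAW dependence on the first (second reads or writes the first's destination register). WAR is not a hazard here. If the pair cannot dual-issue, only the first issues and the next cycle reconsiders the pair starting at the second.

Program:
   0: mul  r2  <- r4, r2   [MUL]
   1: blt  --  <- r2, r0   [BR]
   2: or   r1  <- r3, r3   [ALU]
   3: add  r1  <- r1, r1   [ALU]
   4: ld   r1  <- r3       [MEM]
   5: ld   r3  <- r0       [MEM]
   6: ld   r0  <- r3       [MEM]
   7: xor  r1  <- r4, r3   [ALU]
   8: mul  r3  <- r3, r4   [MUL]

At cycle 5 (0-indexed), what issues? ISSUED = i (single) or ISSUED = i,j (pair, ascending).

ISSUED = 6,7

t=0 i0:mul ; RAW r2
t=1 i1&i2:blt+or ; dual
t=2 i3:add ; WAW r1
t=3 i4:ld ; no-port MEM/MEM
t=4 i5:ld ; no-port MEM/MEM
t=5 i6&i7:ld+xor ; dual
t=6 i8:mul ; tail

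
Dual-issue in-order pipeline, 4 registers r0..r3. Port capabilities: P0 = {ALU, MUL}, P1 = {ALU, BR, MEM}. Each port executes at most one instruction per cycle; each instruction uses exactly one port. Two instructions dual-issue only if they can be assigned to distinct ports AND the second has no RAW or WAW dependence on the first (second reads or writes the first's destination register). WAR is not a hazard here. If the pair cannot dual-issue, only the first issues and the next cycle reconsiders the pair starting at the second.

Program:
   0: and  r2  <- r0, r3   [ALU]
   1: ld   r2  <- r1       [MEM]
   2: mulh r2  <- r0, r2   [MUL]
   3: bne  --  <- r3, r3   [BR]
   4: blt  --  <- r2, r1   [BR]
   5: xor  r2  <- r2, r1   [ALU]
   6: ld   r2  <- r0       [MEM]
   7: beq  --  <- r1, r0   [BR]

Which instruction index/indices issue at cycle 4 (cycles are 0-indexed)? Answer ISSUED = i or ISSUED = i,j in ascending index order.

ISSUED = 6

t=0 i0:and ; WAW r2
t=1 i1:ld ; RAW+WAW r2
t=2 i2,i3:mulh+bne ; pair
t=3 i4,i5:blt+xor ; pair
t=4 i6:ld ; no-port MEM/BR
t=5 i7:beq ; tail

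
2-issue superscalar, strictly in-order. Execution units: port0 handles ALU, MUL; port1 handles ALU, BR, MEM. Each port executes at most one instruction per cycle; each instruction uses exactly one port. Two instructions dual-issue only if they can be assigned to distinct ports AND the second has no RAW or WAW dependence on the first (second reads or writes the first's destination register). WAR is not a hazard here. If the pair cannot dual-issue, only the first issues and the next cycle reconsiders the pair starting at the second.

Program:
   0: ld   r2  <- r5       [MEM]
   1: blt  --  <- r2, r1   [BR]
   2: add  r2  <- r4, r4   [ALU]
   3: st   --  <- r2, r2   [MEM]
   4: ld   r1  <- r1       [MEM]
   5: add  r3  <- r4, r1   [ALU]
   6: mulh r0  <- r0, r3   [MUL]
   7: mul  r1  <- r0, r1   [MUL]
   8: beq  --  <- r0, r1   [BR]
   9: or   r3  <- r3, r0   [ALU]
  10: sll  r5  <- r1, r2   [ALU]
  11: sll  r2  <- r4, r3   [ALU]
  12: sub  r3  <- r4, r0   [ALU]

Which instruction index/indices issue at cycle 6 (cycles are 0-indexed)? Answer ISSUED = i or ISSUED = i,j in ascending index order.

#0 head=0: ld i0 no-port MEM/BR
#1 head=1: blt/add i1&i2 2-wide
#2 head=3: st i3 no-port MEM/MEM
#3 head=4: ld i4 RAW r1
#4 head=5: add i5 RAW r3
#5 head=6: mulh i6 no-port MUL/MUL
#6 head=7: mul i7 RAW r1
#7 head=8: beq/or i8&i9 2-wide
#8 head=10: sll/sll i10&i11 2-wide
#9 head=12: sub i12 tail

ISSUED = 7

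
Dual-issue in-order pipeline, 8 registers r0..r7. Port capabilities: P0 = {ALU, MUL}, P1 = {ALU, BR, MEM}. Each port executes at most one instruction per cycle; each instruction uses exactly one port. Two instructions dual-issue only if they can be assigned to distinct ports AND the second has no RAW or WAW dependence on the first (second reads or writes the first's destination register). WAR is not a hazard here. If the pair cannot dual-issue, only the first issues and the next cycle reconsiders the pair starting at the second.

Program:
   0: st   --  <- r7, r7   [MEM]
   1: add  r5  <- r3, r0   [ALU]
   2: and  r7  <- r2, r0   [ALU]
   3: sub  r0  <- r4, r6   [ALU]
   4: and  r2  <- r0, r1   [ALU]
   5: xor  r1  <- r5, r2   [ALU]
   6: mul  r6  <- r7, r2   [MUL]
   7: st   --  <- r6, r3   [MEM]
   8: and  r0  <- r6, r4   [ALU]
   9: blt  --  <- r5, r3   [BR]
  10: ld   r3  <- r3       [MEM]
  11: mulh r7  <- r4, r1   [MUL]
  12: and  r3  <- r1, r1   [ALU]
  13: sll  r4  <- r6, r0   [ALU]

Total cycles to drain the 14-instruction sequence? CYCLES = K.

CYCLES = 8

#0 head=0: st.MEM+add.ALU i0&i1 dual
#1 head=2: and.ALU+sub.ALU i2&i3 dual
#2 head=4: and.ALU i4 RAW r2
#3 head=5: xor.ALU+mul.MUL i5&i6 dual
#4 head=7: st.MEM+and.ALU i7&i8 dual
#5 head=9: blt.BR i9 no-port BR/MEM
#6 head=10: ld.MEM+mulh.MUL i10&i11 dual
#7 head=12: and.ALU+sll.ALU i12&i13 dual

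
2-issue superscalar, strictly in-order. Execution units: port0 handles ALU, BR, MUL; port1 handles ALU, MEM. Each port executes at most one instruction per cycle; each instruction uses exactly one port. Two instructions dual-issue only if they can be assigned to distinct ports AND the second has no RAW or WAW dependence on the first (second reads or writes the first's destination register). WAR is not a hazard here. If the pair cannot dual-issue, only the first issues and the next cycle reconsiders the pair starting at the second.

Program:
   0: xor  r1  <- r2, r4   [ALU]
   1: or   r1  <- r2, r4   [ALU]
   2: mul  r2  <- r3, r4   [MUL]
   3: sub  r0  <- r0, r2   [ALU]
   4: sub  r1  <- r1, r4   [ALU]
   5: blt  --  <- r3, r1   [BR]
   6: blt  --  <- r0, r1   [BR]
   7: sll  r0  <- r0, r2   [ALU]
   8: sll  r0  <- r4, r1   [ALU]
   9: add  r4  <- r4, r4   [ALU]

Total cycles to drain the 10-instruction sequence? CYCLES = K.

CYCLES = 6

c0: i0 xor  WAW r1
c1: i1/i2 or;mul  2-wide
c2: i3/i4 sub;sub  2-wide
c3: i5 blt  no-port BR/BR
c4: i6/i7 blt;sll  2-wide
c5: i8/i9 sll;add  2-wide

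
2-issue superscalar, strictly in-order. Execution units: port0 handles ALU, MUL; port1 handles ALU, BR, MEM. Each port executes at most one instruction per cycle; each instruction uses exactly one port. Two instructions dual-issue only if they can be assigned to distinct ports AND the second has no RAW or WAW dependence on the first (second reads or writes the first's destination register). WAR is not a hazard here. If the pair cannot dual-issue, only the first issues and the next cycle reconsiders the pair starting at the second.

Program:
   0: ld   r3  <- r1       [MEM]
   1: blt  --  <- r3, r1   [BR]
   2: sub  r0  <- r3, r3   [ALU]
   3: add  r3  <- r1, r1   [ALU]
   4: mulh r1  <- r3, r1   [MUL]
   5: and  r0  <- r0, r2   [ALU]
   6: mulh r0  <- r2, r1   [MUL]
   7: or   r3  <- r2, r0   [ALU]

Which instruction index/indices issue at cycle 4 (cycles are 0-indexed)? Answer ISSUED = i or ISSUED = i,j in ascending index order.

ISSUED = 6

  cy0 -> i0 (ld) no-port MEM/BR
  cy1 -> i1&i2 (blt+sub) dual
  cy2 -> i3 (add) RAW r3
  cy3 -> i4&i5 (mulh+and) dual
  cy4 -> i6 (mulh) RAW r0
  cy5 -> i7 (or) tail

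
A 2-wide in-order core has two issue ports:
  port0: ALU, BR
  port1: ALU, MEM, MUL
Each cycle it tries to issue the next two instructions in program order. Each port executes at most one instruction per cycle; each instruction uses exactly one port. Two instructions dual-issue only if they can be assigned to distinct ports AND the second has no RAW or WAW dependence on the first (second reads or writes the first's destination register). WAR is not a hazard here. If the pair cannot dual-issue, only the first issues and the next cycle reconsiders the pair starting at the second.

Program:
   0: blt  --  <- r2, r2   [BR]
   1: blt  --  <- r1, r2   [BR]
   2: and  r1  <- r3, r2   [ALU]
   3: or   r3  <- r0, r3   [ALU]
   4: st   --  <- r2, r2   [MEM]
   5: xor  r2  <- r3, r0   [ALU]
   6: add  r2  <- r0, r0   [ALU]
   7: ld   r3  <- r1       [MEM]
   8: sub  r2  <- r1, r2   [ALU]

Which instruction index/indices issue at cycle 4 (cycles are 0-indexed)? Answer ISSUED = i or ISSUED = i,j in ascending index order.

ISSUED = 6,7

#0 head=0: blt i0 no-port BR/BR
#1 head=1: blt and i1&i2 dual
#2 head=3: or st i3&i4 dual
#3 head=5: xor i5 WAW r2
#4 head=6: add ld i6&i7 dual
#5 head=8: sub i8 tail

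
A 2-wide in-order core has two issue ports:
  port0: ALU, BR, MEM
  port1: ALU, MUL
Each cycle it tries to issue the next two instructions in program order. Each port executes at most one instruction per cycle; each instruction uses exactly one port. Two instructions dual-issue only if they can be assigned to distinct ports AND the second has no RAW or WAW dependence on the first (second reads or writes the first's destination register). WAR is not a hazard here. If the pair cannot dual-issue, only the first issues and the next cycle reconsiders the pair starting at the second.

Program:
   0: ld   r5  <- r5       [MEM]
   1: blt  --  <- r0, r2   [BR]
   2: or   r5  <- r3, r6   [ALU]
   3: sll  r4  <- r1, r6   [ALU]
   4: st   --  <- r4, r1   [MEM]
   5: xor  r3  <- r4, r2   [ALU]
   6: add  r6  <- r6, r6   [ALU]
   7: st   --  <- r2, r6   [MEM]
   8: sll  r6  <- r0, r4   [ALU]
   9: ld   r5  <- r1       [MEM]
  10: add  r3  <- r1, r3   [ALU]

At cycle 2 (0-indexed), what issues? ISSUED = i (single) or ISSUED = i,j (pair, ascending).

#0 head=0: ld i0 no-port MEM/BR
#1 head=1: blt+or i1&i2 pair
#2 head=3: sll i3 RAW r4
#3 head=4: st+xor i4&i5 pair
#4 head=6: add i6 RAW r6
#5 head=7: st+sll i7&i8 pair
#6 head=9: ld+add i9&i10 pair

ISSUED = 3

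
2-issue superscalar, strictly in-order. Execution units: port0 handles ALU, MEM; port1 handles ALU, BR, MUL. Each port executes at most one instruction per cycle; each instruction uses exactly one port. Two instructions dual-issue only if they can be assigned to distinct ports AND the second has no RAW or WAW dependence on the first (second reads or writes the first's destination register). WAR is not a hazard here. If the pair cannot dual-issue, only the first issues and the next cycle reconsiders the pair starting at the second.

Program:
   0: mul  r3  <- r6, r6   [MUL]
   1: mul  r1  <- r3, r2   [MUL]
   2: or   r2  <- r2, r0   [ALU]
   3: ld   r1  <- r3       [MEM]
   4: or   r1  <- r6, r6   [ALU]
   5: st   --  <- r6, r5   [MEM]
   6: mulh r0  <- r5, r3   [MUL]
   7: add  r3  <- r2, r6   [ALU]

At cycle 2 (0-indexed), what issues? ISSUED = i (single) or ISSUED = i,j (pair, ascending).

ISSUED = 3

0. mul.MUL @i0  | no-port MUL/MUL
1. mul.MUL/or.ALU @i1+i2  | dual
2. ld.MEM @i3  | WAW r1
3. or.ALU/st.MEM @i4+i5  | dual
4. mulh.MUL/add.ALU @i6+i7  | dual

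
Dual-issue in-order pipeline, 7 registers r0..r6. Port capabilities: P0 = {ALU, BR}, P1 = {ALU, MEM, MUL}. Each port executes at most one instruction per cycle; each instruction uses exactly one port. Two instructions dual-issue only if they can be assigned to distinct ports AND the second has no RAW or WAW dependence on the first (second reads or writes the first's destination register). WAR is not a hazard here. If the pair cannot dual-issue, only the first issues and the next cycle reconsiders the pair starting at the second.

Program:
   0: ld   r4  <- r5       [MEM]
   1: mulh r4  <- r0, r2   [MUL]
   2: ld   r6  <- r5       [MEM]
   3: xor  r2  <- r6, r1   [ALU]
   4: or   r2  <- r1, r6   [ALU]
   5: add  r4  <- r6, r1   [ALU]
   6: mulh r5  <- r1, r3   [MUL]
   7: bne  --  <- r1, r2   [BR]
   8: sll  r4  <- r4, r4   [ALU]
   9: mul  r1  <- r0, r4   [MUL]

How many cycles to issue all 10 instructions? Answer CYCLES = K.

CYCLES = 8

0. ld.MEM @i0  | no-port MEM/MUL
1. mulh.MUL @i1  | no-port MUL/MEM
2. ld.MEM @i2  | RAW r6
3. xor.ALU @i3  | WAW r2
4. or.ALU/add.ALU @i4,i5  | 2-wide
5. mulh.MUL/bne.BR @i6,i7  | 2-wide
6. sll.ALU @i8  | RAW r4
7. mul.MUL @i9  | tail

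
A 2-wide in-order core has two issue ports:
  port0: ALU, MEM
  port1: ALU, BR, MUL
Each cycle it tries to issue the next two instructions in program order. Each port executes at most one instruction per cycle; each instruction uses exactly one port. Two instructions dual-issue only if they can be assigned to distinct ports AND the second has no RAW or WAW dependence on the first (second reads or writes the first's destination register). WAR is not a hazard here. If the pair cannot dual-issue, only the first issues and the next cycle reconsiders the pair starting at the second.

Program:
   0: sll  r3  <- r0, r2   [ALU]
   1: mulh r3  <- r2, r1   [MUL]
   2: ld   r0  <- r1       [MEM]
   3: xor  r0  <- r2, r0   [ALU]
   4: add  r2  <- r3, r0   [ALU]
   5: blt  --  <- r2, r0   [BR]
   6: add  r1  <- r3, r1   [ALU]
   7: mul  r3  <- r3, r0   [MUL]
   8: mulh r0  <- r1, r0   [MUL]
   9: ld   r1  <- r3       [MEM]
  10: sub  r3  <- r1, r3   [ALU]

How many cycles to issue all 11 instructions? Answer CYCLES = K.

  cy0 -> i0 (sll) WAW r3
  cy1 -> i1/i2 (mulh;ld) pair
  cy2 -> i3 (xor) RAW r0
  cy3 -> i4 (add) RAW r2
  cy4 -> i5/i6 (blt;add) pair
  cy5 -> i7 (mul) no-port MUL/MUL
  cy6 -> i8/i9 (mulh;ld) pair
  cy7 -> i10 (sub) tail

CYCLES = 8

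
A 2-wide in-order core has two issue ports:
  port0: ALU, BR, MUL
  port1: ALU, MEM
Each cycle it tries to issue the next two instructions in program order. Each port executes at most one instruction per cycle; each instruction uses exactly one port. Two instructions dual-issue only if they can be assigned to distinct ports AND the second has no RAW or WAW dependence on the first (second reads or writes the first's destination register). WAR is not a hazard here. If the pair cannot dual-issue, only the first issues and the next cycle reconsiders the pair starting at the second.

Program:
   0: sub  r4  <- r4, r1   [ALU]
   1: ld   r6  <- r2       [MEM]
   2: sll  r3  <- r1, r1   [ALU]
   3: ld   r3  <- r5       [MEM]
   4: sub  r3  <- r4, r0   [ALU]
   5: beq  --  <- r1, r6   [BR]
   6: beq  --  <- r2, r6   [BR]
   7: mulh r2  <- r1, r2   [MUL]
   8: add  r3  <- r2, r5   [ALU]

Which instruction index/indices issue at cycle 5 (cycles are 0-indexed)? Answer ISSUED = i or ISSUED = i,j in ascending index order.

0. sub ld @i0/i1  | dual
1. sll @i2  | WAW r3
2. ld @i3  | WAW r3
3. sub beq @i4/i5  | dual
4. beq @i6  | no-port BR/MUL
5. mulh @i7  | RAW r2
6. add @i8  | tail

ISSUED = 7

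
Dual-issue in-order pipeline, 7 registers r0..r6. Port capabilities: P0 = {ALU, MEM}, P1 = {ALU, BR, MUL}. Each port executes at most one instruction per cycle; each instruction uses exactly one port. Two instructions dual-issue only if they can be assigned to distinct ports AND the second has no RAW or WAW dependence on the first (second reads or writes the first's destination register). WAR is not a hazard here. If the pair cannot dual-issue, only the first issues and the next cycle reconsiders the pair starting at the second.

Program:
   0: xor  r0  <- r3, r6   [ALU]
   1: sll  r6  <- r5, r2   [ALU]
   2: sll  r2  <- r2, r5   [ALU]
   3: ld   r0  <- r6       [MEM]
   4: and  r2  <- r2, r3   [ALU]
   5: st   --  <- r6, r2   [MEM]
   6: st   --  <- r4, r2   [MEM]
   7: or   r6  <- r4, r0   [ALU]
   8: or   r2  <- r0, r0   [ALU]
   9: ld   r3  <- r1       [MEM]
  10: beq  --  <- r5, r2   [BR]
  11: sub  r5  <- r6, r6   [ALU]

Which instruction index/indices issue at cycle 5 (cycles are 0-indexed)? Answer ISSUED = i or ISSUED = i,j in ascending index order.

  cy0 -> i0+i1 (xor.ALU sll.ALU) dual
  cy1 -> i2+i3 (sll.ALU ld.MEM) dual
  cy2 -> i4 (and.ALU) RAW r2
  cy3 -> i5 (st.MEM) no-port MEM/MEM
  cy4 -> i6+i7 (st.MEM or.ALU) dual
  cy5 -> i8+i9 (or.ALU ld.MEM) dual
  cy6 -> i10+i11 (beq.BR sub.ALU) dual

ISSUED = 8,9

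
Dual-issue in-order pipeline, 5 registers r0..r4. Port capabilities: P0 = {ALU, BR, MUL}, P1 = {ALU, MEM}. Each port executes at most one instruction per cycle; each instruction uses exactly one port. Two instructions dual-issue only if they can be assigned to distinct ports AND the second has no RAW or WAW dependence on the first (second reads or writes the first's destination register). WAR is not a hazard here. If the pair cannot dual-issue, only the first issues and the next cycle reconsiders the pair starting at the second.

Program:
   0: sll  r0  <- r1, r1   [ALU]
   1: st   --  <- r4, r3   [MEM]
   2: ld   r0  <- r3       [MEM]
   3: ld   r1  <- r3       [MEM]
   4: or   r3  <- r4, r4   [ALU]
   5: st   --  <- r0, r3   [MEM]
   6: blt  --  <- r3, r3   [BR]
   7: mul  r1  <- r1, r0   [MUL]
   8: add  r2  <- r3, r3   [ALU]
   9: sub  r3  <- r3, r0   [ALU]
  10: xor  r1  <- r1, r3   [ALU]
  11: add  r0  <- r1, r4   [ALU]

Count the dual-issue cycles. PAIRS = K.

PAIRS = 4

0. sll.ALU/st.MEM @i0+i1  | dual
1. ld.MEM @i2  | no-port MEM/MEM
2. ld.MEM/or.ALU @i3+i4  | dual
3. st.MEM/blt.BR @i5+i6  | dual
4. mul.MUL/add.ALU @i7+i8  | dual
5. sub.ALU @i9  | RAW r3
6. xor.ALU @i10  | RAW r1
7. add.ALU @i11  | tail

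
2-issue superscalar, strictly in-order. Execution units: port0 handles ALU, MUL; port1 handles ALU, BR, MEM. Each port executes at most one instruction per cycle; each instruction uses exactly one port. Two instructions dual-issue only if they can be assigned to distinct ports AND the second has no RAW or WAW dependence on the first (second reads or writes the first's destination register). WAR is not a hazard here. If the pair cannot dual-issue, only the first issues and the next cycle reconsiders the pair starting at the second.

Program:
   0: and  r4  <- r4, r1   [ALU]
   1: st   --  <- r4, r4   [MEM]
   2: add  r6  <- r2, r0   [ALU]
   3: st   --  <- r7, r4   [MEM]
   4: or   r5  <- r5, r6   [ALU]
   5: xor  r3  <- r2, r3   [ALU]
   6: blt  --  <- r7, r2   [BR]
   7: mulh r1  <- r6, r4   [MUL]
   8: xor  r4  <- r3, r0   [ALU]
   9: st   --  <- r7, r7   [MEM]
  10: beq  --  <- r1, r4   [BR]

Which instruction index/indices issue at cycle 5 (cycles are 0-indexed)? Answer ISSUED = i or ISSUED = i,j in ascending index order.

ISSUED = 9

c0: i0 and  RAW r4
c1: i1&i2 st/add  2-wide
c2: i3&i4 st/or  2-wide
c3: i5&i6 xor/blt  2-wide
c4: i7&i8 mulh/xor  2-wide
c5: i9 st  no-port MEM/BR
c6: i10 beq  tail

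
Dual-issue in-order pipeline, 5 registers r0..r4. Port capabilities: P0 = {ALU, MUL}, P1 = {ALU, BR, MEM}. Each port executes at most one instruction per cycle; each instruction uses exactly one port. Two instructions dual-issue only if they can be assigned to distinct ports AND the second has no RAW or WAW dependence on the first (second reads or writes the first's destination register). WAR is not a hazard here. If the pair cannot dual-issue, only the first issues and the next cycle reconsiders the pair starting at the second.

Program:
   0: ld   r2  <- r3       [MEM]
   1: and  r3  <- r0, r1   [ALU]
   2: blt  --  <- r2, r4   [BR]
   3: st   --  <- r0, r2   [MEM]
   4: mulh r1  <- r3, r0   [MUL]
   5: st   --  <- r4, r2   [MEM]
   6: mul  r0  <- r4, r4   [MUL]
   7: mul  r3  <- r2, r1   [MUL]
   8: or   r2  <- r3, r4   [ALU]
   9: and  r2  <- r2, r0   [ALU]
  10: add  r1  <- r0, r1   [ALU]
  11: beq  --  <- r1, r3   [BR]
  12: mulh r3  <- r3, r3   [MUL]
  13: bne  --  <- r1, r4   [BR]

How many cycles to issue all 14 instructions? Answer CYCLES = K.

CYCLES = 9

c0: i0+i1 ld;and  dual
c1: i2 blt  no-port BR/MEM
c2: i3+i4 st;mulh  dual
c3: i5+i6 st;mul  dual
c4: i7 mul  RAW r3
c5: i8 or  RAW+WAW r2
c6: i9+i10 and;add  dual
c7: i11+i12 beq;mulh  dual
c8: i13 bne  tail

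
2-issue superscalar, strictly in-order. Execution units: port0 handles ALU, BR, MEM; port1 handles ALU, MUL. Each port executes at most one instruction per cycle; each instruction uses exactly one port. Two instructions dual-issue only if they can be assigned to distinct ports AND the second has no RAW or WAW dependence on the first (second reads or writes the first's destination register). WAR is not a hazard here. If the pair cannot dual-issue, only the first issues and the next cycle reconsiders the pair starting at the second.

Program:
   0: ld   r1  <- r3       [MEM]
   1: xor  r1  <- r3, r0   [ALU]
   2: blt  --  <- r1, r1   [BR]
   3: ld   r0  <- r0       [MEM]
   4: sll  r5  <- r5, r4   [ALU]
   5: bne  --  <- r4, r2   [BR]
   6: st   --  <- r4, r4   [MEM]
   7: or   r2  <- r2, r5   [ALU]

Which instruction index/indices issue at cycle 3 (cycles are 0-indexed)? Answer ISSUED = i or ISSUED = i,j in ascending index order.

[0] i0  ld.MEM  -- WAW r1
[1] i1  xor.ALU  -- RAW r1
[2] i2  blt.BR  -- no-port BR/MEM
[3] i3+i4  ld.MEM/sll.ALU  -- dual
[4] i5  bne.BR  -- no-port BR/MEM
[5] i6+i7  st.MEM/or.ALU  -- dual

ISSUED = 3,4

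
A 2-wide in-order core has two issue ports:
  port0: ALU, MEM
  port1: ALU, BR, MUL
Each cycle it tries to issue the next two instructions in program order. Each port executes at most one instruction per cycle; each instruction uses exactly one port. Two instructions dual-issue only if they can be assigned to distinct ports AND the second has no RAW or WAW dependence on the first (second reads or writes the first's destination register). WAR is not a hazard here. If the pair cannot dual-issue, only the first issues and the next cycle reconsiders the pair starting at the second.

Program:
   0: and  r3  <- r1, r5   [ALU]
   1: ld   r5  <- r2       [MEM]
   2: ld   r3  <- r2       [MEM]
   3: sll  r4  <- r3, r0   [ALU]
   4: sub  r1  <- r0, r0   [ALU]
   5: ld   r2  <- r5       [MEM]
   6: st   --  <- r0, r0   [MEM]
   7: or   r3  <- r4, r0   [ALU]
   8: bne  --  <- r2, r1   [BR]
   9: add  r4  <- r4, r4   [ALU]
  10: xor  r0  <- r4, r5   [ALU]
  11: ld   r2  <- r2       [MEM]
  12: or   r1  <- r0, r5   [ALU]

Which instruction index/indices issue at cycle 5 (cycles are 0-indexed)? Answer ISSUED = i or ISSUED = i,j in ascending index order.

ISSUED = 8,9

t=0 i0&i1:and.ALU ld.MEM ; dual
t=1 i2:ld.MEM ; RAW r3
t=2 i3&i4:sll.ALU sub.ALU ; dual
t=3 i5:ld.MEM ; no-port MEM/MEM
t=4 i6&i7:st.MEM or.ALU ; dual
t=5 i8&i9:bne.BR add.ALU ; dual
t=6 i10&i11:xor.ALU ld.MEM ; dual
t=7 i12:or.ALU ; tail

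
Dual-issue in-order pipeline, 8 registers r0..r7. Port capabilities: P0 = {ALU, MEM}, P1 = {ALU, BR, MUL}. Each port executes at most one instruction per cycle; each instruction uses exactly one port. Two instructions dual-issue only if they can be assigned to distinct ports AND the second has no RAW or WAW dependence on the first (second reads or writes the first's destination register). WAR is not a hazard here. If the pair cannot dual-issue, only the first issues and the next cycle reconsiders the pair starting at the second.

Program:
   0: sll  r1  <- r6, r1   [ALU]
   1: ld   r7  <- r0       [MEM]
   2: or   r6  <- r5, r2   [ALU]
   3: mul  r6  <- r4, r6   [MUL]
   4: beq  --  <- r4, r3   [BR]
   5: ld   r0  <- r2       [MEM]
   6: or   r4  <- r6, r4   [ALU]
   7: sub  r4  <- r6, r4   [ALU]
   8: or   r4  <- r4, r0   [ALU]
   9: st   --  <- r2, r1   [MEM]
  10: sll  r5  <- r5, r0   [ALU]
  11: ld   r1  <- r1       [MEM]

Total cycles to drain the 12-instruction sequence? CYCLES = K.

CYCLES = 8

c0: i0/i1 sll;ld  pair
c1: i2 or  RAW+WAW r6
c2: i3 mul  no-port MUL/BR
c3: i4/i5 beq;ld  pair
c4: i6 or  RAW+WAW r4
c5: i7 sub  RAW+WAW r4
c6: i8/i9 or;st  pair
c7: i10/i11 sll;ld  pair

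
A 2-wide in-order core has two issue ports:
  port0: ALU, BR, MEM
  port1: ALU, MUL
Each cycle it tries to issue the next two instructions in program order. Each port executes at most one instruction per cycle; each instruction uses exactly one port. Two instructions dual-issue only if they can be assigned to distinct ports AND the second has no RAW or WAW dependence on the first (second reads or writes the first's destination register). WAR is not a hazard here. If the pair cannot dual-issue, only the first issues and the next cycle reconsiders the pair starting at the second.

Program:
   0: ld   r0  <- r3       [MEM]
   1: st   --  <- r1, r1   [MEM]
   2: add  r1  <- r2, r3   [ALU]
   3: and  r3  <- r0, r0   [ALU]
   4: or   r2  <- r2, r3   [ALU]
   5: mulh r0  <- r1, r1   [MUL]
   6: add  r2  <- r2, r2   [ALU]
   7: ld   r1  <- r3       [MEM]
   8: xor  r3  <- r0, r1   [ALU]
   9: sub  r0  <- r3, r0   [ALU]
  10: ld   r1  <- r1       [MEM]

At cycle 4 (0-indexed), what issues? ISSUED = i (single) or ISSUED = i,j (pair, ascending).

ISSUED = 6,7

t=0 i0:ld ; no-port MEM/MEM
t=1 i1&i2:st+add ; 2-wide
t=2 i3:and ; RAW r3
t=3 i4&i5:or+mulh ; 2-wide
t=4 i6&i7:add+ld ; 2-wide
t=5 i8:xor ; RAW r3
t=6 i9&i10:sub+ld ; 2-wide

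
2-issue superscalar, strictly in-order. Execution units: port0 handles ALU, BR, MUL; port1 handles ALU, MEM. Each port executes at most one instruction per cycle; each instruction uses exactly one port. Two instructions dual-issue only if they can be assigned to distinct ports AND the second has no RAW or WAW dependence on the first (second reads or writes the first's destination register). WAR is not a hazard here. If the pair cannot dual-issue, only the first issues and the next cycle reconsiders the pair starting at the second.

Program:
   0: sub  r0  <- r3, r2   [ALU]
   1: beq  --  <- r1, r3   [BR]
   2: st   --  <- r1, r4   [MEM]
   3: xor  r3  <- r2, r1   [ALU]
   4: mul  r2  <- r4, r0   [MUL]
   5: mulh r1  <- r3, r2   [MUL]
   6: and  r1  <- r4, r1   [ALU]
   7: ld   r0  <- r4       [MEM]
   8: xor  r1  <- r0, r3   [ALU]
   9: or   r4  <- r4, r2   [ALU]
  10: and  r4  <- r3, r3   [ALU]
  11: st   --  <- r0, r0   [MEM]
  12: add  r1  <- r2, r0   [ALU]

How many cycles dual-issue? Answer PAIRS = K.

PAIRS = 5

c0: i0+i1 sub.ALU+beq.BR  pair
c1: i2+i3 st.MEM+xor.ALU  pair
c2: i4 mul.MUL  no-port MUL/MUL
c3: i5 mulh.MUL  RAW+WAW r1
c4: i6+i7 and.ALU+ld.MEM  pair
c5: i8+i9 xor.ALU+or.ALU  pair
c6: i10+i11 and.ALU+st.MEM  pair
c7: i12 add.ALU  tail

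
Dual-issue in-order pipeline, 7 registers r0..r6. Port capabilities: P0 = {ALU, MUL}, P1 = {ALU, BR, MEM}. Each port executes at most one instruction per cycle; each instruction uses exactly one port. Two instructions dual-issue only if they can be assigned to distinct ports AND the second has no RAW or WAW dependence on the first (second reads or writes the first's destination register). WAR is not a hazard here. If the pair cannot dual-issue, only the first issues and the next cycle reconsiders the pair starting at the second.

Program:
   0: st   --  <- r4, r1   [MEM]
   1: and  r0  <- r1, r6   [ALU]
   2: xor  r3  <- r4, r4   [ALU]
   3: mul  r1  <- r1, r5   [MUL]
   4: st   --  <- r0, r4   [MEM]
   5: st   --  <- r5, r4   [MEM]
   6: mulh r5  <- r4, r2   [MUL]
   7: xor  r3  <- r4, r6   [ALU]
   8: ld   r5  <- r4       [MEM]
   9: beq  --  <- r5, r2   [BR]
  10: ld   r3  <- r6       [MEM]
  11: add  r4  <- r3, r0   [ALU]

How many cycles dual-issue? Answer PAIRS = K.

t=0 i0&i1:st.MEM+and.ALU ; 2-wide
t=1 i2&i3:xor.ALU+mul.MUL ; 2-wide
t=2 i4:st.MEM ; no-port MEM/MEM
t=3 i5&i6:st.MEM+mulh.MUL ; 2-wide
t=4 i7&i8:xor.ALU+ld.MEM ; 2-wide
t=5 i9:beq.BR ; no-port BR/MEM
t=6 i10:ld.MEM ; RAW r3
t=7 i11:add.ALU ; tail

PAIRS = 4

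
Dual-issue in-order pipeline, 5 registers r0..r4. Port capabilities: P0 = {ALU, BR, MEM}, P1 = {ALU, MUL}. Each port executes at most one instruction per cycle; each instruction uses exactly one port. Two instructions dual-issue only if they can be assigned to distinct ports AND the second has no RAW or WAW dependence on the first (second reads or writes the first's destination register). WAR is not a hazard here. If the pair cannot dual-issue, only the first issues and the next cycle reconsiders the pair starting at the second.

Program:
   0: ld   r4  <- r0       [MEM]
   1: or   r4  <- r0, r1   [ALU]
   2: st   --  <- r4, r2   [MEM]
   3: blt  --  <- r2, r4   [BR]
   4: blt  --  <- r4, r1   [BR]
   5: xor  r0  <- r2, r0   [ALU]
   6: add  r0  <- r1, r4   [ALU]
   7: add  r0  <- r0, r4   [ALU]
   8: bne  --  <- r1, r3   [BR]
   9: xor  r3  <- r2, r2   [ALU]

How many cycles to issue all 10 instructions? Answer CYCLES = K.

#0 head=0: ld i0 WAW r4
#1 head=1: or i1 RAW r4
#2 head=2: st i2 no-port MEM/BR
#3 head=3: blt i3 no-port BR/BR
#4 head=4: blt/xor i4+i5 pair
#5 head=6: add i6 RAW+WAW r0
#6 head=7: add/bne i7+i8 pair
#7 head=9: xor i9 tail

CYCLES = 8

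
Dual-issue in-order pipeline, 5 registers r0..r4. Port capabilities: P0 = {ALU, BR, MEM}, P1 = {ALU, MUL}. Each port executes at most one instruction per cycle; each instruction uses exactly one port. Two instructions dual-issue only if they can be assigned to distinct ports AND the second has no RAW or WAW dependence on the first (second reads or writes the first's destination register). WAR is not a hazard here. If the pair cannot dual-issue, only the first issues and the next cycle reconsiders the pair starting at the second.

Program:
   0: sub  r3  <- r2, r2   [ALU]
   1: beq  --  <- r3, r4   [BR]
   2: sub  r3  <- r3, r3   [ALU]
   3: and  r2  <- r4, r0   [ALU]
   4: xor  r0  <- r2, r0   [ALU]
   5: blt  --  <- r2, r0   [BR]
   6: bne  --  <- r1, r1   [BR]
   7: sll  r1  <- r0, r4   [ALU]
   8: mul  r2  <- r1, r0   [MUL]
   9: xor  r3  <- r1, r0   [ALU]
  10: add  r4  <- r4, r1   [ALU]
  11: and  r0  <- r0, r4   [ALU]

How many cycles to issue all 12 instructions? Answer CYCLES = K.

#0 head=0: sub.ALU i0 RAW r3
#1 head=1: beq.BR/sub.ALU i1+i2 dual
#2 head=3: and.ALU i3 RAW r2
#3 head=4: xor.ALU i4 RAW r0
#4 head=5: blt.BR i5 no-port BR/BR
#5 head=6: bne.BR/sll.ALU i6+i7 dual
#6 head=8: mul.MUL/xor.ALU i8+i9 dual
#7 head=10: add.ALU i10 RAW r4
#8 head=11: and.ALU i11 tail

CYCLES = 9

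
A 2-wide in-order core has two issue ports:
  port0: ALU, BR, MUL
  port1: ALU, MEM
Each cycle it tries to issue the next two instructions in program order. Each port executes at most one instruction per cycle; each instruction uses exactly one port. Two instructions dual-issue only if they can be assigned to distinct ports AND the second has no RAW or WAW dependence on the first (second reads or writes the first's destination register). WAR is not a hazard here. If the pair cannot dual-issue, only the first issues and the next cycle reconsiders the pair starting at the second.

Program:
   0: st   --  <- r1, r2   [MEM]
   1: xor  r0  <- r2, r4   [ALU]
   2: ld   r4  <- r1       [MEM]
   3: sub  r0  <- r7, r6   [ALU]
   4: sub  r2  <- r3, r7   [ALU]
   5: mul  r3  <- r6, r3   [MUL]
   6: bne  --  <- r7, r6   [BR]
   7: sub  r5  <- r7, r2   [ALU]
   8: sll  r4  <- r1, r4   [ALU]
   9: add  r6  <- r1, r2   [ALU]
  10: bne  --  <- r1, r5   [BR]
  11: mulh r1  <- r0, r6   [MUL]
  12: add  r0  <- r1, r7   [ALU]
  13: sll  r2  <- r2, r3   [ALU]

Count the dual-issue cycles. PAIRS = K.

  cy0 -> i0&i1 (st xor) dual
  cy1 -> i2&i3 (ld sub) dual
  cy2 -> i4&i5 (sub mul) dual
  cy3 -> i6&i7 (bne sub) dual
  cy4 -> i8&i9 (sll add) dual
  cy5 -> i10 (bne) no-port BR/MUL
  cy6 -> i11 (mulh) RAW r1
  cy7 -> i12&i13 (add sll) dual

PAIRS = 6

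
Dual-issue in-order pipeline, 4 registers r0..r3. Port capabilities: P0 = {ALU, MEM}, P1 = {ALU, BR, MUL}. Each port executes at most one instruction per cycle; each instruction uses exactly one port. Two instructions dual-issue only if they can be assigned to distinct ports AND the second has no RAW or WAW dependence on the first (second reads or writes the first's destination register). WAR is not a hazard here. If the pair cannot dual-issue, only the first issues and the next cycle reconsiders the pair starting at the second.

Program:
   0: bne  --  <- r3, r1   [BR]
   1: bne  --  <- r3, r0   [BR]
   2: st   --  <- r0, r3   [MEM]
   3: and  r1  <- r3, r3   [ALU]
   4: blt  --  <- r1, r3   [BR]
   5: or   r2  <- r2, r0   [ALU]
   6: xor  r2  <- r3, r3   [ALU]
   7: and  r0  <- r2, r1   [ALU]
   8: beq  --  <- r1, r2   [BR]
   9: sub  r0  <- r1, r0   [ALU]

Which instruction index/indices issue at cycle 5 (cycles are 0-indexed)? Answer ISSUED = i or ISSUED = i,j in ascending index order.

[0] i0  bne  -- no-port BR/BR
[1] i1,i2  bne+st  -- dual
[2] i3  and  -- RAW r1
[3] i4,i5  blt+or  -- dual
[4] i6  xor  -- RAW r2
[5] i7,i8  and+beq  -- dual
[6] i9  sub  -- tail

ISSUED = 7,8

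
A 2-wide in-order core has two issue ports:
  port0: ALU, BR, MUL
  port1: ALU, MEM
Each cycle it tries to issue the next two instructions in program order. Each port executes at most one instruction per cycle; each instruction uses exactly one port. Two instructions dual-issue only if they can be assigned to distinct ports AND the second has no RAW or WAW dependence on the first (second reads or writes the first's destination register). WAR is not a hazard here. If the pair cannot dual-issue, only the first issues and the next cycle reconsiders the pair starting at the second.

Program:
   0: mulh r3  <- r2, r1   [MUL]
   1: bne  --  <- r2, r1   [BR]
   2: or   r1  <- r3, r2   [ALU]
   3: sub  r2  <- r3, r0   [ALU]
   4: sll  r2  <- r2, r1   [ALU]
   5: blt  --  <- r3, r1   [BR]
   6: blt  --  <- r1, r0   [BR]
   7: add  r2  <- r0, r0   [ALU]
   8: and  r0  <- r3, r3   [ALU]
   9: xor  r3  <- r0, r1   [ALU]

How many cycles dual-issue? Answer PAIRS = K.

PAIRS = 3

0. mulh @i0  | no-port MUL/BR
1. bne+or @i1+i2  | pair
2. sub @i3  | RAW+WAW r2
3. sll+blt @i4+i5  | pair
4. blt+add @i6+i7  | pair
5. and @i8  | RAW r0
6. xor @i9  | tail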